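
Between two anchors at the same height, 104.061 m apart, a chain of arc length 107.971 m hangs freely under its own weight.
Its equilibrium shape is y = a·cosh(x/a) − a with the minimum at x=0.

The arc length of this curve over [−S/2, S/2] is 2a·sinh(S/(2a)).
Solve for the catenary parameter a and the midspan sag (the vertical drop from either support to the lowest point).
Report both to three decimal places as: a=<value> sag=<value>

a=110.194 sag=12.514

seed: a₀ = √(S³/(24(L−S))) = √(104.061³/(24·3.910)) = 109.581690
iter 1: u=0.474810  f(a)=+4.431e-02  f'(a)=-7.298e-02  a ← 109.581690 − (+4.431e-02/-7.298e-02) = 110.188832
iter 2: u=0.472194  f(a)=+3.710e-04  f'(a)=-7.177e-02  a ← 110.188832 − (+3.710e-04/-7.177e-02) = 110.194001
iter 3: u=0.472172  f(a)=+2.649e-08  f'(a)=-7.176e-02  a ← 110.194001 − (+2.649e-08/-7.176e-02) = 110.194002
iter 4: u=0.472172  f(a)=+0.000e+00  f'(a)=-7.176e-02  a ← 110.194002 − (+0.000e+00/-7.176e-02) = 110.194002
converged: |Δa| < 1e-12 after 4 iterations
sag = a·(cosh(S/(2a)) − 1) = 110.194002·(cosh(0.472172) − 1) = 12.513587
T_max/T_min = cosh(S/(2a)) = 1.113560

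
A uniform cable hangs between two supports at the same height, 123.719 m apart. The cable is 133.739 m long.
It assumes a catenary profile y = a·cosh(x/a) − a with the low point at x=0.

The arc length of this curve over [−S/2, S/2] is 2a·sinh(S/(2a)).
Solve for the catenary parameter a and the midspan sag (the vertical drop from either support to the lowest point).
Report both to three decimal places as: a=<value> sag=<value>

seed: a₀ = √(S³/(24(L−S))) = √(123.719³/(24·10.020)) = 88.739120
iter 1: u=0.697094  f(a)=+2.463e-01  f'(a)=-2.370e-01  a ← 88.739120 − (+2.463e-01/-2.370e-01) = 89.778341
iter 2: u=0.689025  f(a)=+4.393e-03  f'(a)=-2.286e-01  a ← 89.778341 − (+4.393e-03/-2.286e-01) = 89.797559
iter 3: u=0.688877  f(a)=+1.454e-06  f'(a)=-2.285e-01  a ← 89.797559 − (+1.454e-06/-2.285e-01) = 89.797565
iter 4: u=0.688877  f(a)=+1.705e-13  f'(a)=-2.285e-01  a ← 89.797565 − (+1.705e-13/-2.285e-01) = 89.797565
converged: |Δa| < 1e-12 after 4 iterations
sag = a·(cosh(S/(2a)) − 1) = 89.797565·(cosh(0.688877) − 1) = 22.162842
T_max/T_min = cosh(S/(2a)) = 1.246809

a=89.798 sag=22.163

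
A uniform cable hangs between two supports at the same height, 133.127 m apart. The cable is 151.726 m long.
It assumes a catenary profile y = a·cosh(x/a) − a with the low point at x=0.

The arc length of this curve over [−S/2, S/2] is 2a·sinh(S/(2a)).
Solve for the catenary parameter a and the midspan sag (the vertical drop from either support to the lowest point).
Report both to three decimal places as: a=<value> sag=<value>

a=74.179 sag=31.923

seed: a₀ = √(S³/(24(L−S))) = √(133.127³/(24·18.599)) = 72.702409
iter 1: u=0.915561  f(a)=+7.953e-01  f'(a)=-5.558e-01  a ← 72.702409 − (+7.953e-01/-5.558e-01) = 74.133167
iter 2: u=0.897891  f(a)=+2.408e-02  f'(a)=-5.226e-01  a ← 74.133167 − (+2.408e-02/-5.226e-01) = 74.179247
iter 3: u=0.897333  f(a)=+2.361e-05  f'(a)=-5.216e-01  a ← 74.179247 − (+2.361e-05/-5.216e-01) = 74.179292
iter 4: u=0.897333  f(a)=+2.277e-11  f'(a)=-5.216e-01  a ← 74.179292 − (+2.277e-11/-5.216e-01) = 74.179292
converged: |Δa| < 1e-12 after 4 iterations
sag = a·(cosh(S/(2a)) − 1) = 74.179292·(cosh(0.897333) − 1) = 31.923310
T_max/T_min = cosh(S/(2a)) = 1.430353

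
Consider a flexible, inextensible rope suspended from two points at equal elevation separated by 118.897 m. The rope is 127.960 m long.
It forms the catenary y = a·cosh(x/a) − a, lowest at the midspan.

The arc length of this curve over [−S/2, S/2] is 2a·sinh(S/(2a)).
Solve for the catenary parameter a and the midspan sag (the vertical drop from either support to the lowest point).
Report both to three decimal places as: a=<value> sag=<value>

a=88.893 sag=20.631

seed: a₀ = √(S³/(24(L−S))) = √(118.897³/(24·9.063)) = 87.905234
iter 1: u=0.676279  f(a)=+2.095e-01  f'(a)=-2.158e-01  a ← 87.905234 − (+2.095e-01/-2.158e-01) = 88.876204
iter 2: u=0.668891  f(a)=+3.522e-03  f'(a)=-2.086e-01  a ← 88.876204 − (+3.522e-03/-2.086e-01) = 88.893090
iter 3: u=0.668764  f(a)=+1.033e-06  f'(a)=-2.085e-01  a ← 88.893090 − (+1.033e-06/-2.085e-01) = 88.893095
iter 4: u=0.668764  f(a)=+5.684e-14  f'(a)=-2.085e-01  a ← 88.893095 − (+5.684e-14/-2.085e-01) = 88.893095
converged: |Δa| < 1e-12 after 4 iterations
sag = a·(cosh(S/(2a)) − 1) = 88.893095·(cosh(0.668764) − 1) = 20.630522
T_max/T_min = cosh(S/(2a)) = 1.232082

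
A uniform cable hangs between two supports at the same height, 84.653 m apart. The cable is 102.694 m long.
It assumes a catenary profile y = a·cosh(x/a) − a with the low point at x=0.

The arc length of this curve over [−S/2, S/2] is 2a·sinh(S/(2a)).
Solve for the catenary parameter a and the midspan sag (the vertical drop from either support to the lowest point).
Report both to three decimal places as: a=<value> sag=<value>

a=38.573 sag=25.648

seed: a₀ = √(S³/(24(L−S))) = √(84.653³/(24·18.041)) = 37.430670
iter 1: u=1.130797  f(a)=+1.189e+00  f'(a)=-1.093e+00  a ← 37.430670 − (+1.189e+00/-1.093e+00) = 38.518691
iter 2: u=1.098856  f(a)=+5.382e-02  f'(a)=-9.961e-01  a ← 38.518691 − (+5.382e-02/-9.961e-01) = 38.572724
iter 3: u=1.097317  f(a)=+1.218e-04  f'(a)=-9.916e-01  a ← 38.572724 − (+1.218e-04/-9.916e-01) = 38.572847
iter 4: u=1.097313  f(a)=+6.272e-10  f'(a)=-9.916e-01  a ← 38.572847 − (+6.272e-10/-9.916e-01) = 38.572847
iter 5: u=1.097313  f(a)=-1.421e-14  f'(a)=-9.916e-01  a ← 38.572847 − (-1.421e-14/-9.916e-01) = 38.572847
converged: |Δa| < 1e-12 after 5 iterations
sag = a·(cosh(S/(2a)) − 1) = 38.572847·(cosh(1.097313) − 1) = 25.648481
T_max/T_min = cosh(S/(2a)) = 1.664936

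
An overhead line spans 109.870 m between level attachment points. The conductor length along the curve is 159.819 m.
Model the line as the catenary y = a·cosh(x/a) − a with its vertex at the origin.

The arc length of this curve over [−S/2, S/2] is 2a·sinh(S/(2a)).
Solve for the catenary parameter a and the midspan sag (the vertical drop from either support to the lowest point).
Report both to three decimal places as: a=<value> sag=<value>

a=35.328 sag=52.042

seed: a₀ = √(S³/(24(L−S))) = √(109.870³/(24·49.949)) = 33.262100
iter 1: u=1.651579  f(a)=+7.272e+00  f'(a)=-3.907e+00  a ← 33.262100 − (+7.272e+00/-3.907e+00) = 35.123573
iter 2: u=1.564049  f(a)=+6.551e-01  f'(a)=-3.232e+00  a ← 35.123573 − (+6.551e-01/-3.232e+00) = 35.326283
iter 3: u=1.555074  f(a)=+6.479e-03  f'(a)=-3.168e+00  a ← 35.326283 − (+6.479e-03/-3.168e+00) = 35.328328
iter 4: u=1.554984  f(a)=+6.476e-07  f'(a)=-3.167e+00  a ← 35.328328 − (+6.476e-07/-3.167e+00) = 35.328328
iter 5: u=1.554984  f(a)=-2.842e-14  f'(a)=-3.167e+00  a ← 35.328328 − (-2.842e-14/-3.167e+00) = 35.328328
converged: |Δa| < 1e-12 after 5 iterations
sag = a·(cosh(S/(2a)) − 1) = 35.328328·(cosh(1.554984) − 1) = 52.042256
T_max/T_min = cosh(S/(2a)) = 2.473103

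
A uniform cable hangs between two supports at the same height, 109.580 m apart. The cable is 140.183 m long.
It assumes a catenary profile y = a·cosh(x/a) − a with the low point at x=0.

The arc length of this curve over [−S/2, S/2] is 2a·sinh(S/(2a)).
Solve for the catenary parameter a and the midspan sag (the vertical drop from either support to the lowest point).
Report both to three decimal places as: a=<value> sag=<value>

seed: a₀ = √(S³/(24(L−S))) = √(109.580³/(24·30.603)) = 42.326204
iter 1: u=1.294470  f(a)=+2.669e+00  f'(a)=-1.703e+00  a ← 42.326204 − (+2.669e+00/-1.703e+00) = 43.892972
iter 2: u=1.248264  f(a)=+1.553e-01  f'(a)=-1.510e+00  a ← 43.892972 − (+1.553e-01/-1.510e+00) = 43.995826
iter 3: u=1.245345  f(a)=+5.983e-04  f'(a)=-1.499e+00  a ← 43.995826 − (+5.983e-04/-1.499e+00) = 43.996225
iter 4: u=1.245334  f(a)=+8.949e-09  f'(a)=-1.499e+00  a ← 43.996225 − (+8.949e-09/-1.499e+00) = 43.996225
iter 5: u=1.245334  f(a)=+0.000e+00  f'(a)=-1.499e+00  a ← 43.996225 − (+0.000e+00/-1.499e+00) = 43.996225
converged: |Δa| < 1e-12 after 5 iterations
sag = a·(cosh(S/(2a)) − 1) = 43.996225·(cosh(1.245334) − 1) = 38.759356
T_max/T_min = cosh(S/(2a)) = 1.880970

a=43.996 sag=38.759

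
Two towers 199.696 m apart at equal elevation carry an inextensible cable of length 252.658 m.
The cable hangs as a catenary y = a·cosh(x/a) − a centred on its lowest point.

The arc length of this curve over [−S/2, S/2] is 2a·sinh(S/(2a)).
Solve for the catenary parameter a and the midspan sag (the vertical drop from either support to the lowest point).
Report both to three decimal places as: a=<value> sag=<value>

seed: a₀ = √(S³/(24(L−S))) = √(199.696³/(24·52.962)) = 79.152792
iter 1: u=1.261459  f(a)=+4.377e+00  f'(a)=-1.564e+00  a ← 79.152792 − (+4.377e+00/-1.564e+00) = 81.952101
iter 2: u=1.218370  f(a)=+2.429e-01  f'(a)=-1.394e+00  a ← 81.952101 − (+2.429e-01/-1.394e+00) = 82.126305
iter 3: u=1.215786  f(a)=+8.455e-04  f'(a)=-1.385e+00  a ← 82.126305 − (+8.455e-04/-1.385e+00) = 82.126916
iter 4: u=1.215777  f(a)=+1.032e-08  f'(a)=-1.385e+00  a ← 82.126916 − (+1.032e-08/-1.385e+00) = 82.126916
iter 5: u=1.215777  f(a)=-2.842e-14  f'(a)=-1.385e+00  a ← 82.126916 − (-2.842e-14/-1.385e+00) = 82.126916
converged: |Δa| < 1e-12 after 5 iterations
sag = a·(cosh(S/(2a)) − 1) = 82.126916·(cosh(1.215777) − 1) = 68.551041
T_max/T_min = cosh(S/(2a)) = 1.834696

a=82.127 sag=68.551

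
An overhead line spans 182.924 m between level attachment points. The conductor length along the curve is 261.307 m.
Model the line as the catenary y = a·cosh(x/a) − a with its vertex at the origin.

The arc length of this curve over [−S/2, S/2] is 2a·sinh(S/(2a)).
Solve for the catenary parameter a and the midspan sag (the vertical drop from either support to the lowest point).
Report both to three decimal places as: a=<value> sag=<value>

seed: a₀ = √(S³/(24(L−S))) = √(182.924³/(24·78.383)) = 57.041308
iter 1: u=1.603434  f(a)=+1.072e+01  f'(a)=-3.523e+00  a ← 57.041308 − (+1.072e+01/-3.523e+00) = 60.082946
iter 2: u=1.522262  f(a)=+9.168e-01  f'(a)=-2.944e+00  a ← 60.082946 − (+9.168e-01/-2.944e+00) = 60.394379
iter 3: u=1.514412  f(a)=+8.098e-03  f'(a)=-2.892e+00  a ← 60.394379 − (+8.098e-03/-2.892e+00) = 60.397179
iter 4: u=1.514342  f(a)=+6.441e-07  f'(a)=-2.891e+00  a ← 60.397179 − (+6.441e-07/-2.891e+00) = 60.397179
iter 5: u=1.514342  f(a)=+5.684e-14  f'(a)=-2.891e+00  a ← 60.397179 − (+5.684e-14/-2.891e+00) = 60.397179
converged: |Δa| < 1e-12 after 5 iterations
sag = a·(cosh(S/(2a)) − 1) = 60.397179·(cosh(1.514342) − 1) = 83.540850
T_max/T_min = cosh(S/(2a)) = 2.383191

a=60.397 sag=83.541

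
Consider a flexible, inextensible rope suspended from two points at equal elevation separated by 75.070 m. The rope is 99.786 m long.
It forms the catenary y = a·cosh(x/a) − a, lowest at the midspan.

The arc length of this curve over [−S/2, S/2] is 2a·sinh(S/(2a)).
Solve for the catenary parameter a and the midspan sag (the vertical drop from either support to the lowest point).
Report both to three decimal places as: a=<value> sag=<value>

seed: a₀ = √(S³/(24(L−S))) = √(75.070³/(24·24.716)) = 26.705758
iter 1: u=1.405502  f(a)=+2.559e+00  f'(a)=-2.243e+00  a ← 26.705758 − (+2.559e+00/-2.243e+00) = 27.846560
iter 2: u=1.347922  f(a)=+1.731e-01  f'(a)=-1.949e+00  a ← 27.846560 − (+1.731e-01/-1.949e+00) = 27.935376
iter 3: u=1.343637  f(a)=+9.193e-04  f'(a)=-1.929e+00  a ← 27.935376 − (+9.193e-04/-1.929e+00) = 27.935853
iter 4: u=1.343614  f(a)=+2.623e-08  f'(a)=-1.928e+00  a ← 27.935853 − (+2.623e-08/-1.928e+00) = 27.935853
iter 5: u=1.343614  f(a)=+0.000e+00  f'(a)=-1.928e+00  a ← 27.935853 − (+0.000e+00/-1.928e+00) = 27.935853
converged: |Δa| < 1e-12 after 5 iterations
sag = a·(cosh(S/(2a)) − 1) = 27.935853·(cosh(1.343614) − 1) = 29.245642
T_max/T_min = cosh(S/(2a)) = 2.046886

a=27.936 sag=29.246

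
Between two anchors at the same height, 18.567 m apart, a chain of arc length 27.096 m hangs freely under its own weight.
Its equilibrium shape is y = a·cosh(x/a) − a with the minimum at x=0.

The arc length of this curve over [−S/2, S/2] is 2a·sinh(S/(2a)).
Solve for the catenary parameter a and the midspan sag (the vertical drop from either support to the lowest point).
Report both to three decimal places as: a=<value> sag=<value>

seed: a₀ = √(S³/(24(L−S))) = √(18.567³/(24·8.529)) = 5.591881
iter 1: u=1.660175  f(a)=+1.256e+00  f'(a)=-3.978e+00  a ← 5.591881 − (+1.256e+00/-3.978e+00) = 5.907470
iter 2: u=1.571485  f(a)=+1.141e-01  f'(a)=-3.285e+00  a ← 5.907470 − (+1.141e-01/-3.285e+00) = 5.942210
iter 3: u=1.562297  f(a)=+1.151e-03  f'(a)=-3.219e+00  a ← 5.942210 − (+1.151e-03/-3.219e+00) = 5.942568
iter 4: u=1.562203  f(a)=+1.198e-07  f'(a)=-3.219e+00  a ← 5.942568 − (+1.198e-07/-3.219e+00) = 5.942568
iter 5: u=1.562203  f(a)=+3.553e-15  f'(a)=-3.219e+00  a ← 5.942568 − (+3.553e-15/-3.219e+00) = 5.942568
converged: |Δa| < 1e-12 after 5 iterations
sag = a·(cosh(S/(2a)) − 1) = 5.942568·(cosh(1.562203) − 1) = 8.851431
T_max/T_min = cosh(S/(2a)) = 2.489496

a=5.943 sag=8.851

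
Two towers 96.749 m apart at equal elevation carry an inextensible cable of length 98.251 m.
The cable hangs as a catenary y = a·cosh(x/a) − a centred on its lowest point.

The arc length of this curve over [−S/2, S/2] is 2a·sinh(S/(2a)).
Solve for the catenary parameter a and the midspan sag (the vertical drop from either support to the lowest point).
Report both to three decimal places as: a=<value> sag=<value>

seed: a₀ = √(S³/(24(L−S))) = √(96.749³/(24·1.502)) = 158.499954
iter 1: u=0.305202  f(a)=+7.011e-03  f'(a)=-1.913e-02  a ← 158.499954 − (+7.011e-03/-1.913e-02) = 158.866448
iter 2: u=0.304498  f(a)=+2.439e-05  f'(a)=-1.900e-02  a ← 158.866448 − (+2.439e-05/-1.900e-02) = 158.867732
iter 3: u=0.304495  f(a)=+2.975e-10  f'(a)=-1.900e-02  a ← 158.867732 − (+2.975e-10/-1.900e-02) = 158.867732
iter 4: u=0.304495  f(a)=-1.421e-14  f'(a)=-1.900e-02  a ← 158.867732 − (-1.421e-14/-1.900e-02) = 158.867732
converged: |Δa| < 1e-12 after 4 iterations
sag = a·(cosh(S/(2a)) − 1) = 158.867732·(cosh(0.304495) − 1) = 7.421988
T_max/T_min = cosh(S/(2a)) = 1.046718

a=158.868 sag=7.422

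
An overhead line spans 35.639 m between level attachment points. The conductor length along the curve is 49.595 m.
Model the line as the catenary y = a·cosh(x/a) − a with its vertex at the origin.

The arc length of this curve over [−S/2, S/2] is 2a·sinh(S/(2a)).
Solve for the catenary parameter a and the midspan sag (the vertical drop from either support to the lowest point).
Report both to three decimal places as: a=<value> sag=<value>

seed: a₀ = √(S³/(24(L−S))) = √(35.639³/(24·13.956)) = 11.625246
iter 1: u=1.532828  f(a)=+1.734e+00  f'(a)=-3.015e+00  a ← 11.625246 − (+1.734e+00/-3.015e+00) = 12.200554
iter 2: u=1.460548  f(a)=+1.371e-01  f'(a)=-2.555e+00  a ← 12.200554 − (+1.371e-01/-2.555e+00) = 12.254189
iter 3: u=1.454156  f(a)=+1.018e-03  f'(a)=-2.517e+00  a ← 12.254189 − (+1.018e-03/-2.517e+00) = 12.254593
iter 4: u=1.454108  f(a)=+5.712e-08  f'(a)=-2.517e+00  a ← 12.254593 − (+5.712e-08/-2.517e+00) = 12.254593
iter 5: u=1.454108  f(a)=-7.105e-15  f'(a)=-2.517e+00  a ← 12.254593 − (-7.105e-15/-2.517e+00) = 12.254593
converged: |Δa| < 1e-12 after 5 iterations
sag = a·(cosh(S/(2a)) − 1) = 12.254593·(cosh(1.454108) − 1) = 15.405686
T_max/T_min = cosh(S/(2a)) = 2.257136

a=12.255 sag=15.406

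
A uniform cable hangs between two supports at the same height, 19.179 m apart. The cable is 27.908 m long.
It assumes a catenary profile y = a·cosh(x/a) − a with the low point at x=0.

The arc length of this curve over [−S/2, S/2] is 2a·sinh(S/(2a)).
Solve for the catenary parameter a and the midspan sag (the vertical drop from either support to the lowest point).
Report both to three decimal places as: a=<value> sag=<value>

a=6.164 sag=9.091

seed: a₀ = √(S³/(24(L−S))) = √(19.179³/(24·8.729)) = 5.802980
iter 1: u=1.652513  f(a)=+1.272e+00  f'(a)=-3.914e+00  a ← 5.802980 − (+1.272e+00/-3.914e+00) = 6.128035
iter 2: u=1.564857  f(a)=+1.147e-01  f'(a)=-3.238e+00  a ← 6.128035 − (+1.147e-01/-3.238e+00) = 6.163474
iter 3: u=1.555860  f(a)=+1.137e-03  f'(a)=-3.174e+00  a ← 6.163474 − (+1.137e-03/-3.174e+00) = 6.163833
iter 4: u=1.555769  f(a)=+1.142e-07  f'(a)=-3.173e+00  a ← 6.163833 − (+1.142e-07/-3.173e+00) = 6.163833
iter 5: u=1.555769  f(a)=-3.553e-15  f'(a)=-3.173e+00  a ← 6.163833 − (-3.553e-15/-3.173e+00) = 6.163833
converged: |Δa| < 1e-12 after 5 iterations
sag = a·(cosh(S/(2a)) − 1) = 6.163833·(cosh(1.555769) − 1) = 9.090903
T_max/T_min = cosh(S/(2a)) = 2.474878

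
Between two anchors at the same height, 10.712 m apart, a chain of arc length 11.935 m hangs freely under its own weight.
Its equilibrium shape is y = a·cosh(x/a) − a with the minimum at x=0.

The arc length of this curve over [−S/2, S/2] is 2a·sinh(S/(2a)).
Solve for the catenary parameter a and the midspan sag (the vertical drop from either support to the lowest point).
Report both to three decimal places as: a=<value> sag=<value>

seed: a₀ = √(S³/(24(L−S))) = √(10.712³/(24·1.223)) = 6.471232
iter 1: u=0.827663  f(a)=+4.258e-02  f'(a)=-4.045e-01  a ← 6.471232 − (+4.258e-02/-4.045e-01) = 6.576492
iter 2: u=0.814416  f(a)=+1.061e-03  f'(a)=-3.846e-01  a ← 6.576492 − (+1.061e-03/-3.846e-01) = 6.579251
iter 3: u=0.814074  f(a)=+6.964e-07  f'(a)=-3.841e-01  a ← 6.579251 − (+6.964e-07/-3.841e-01) = 6.579253
iter 4: u=0.814074  f(a)=+3.002e-13  f'(a)=-3.841e-01  a ← 6.579253 − (+3.002e-13/-3.841e-01) = 6.579253
converged: |Δa| < 1e-12 after 4 iterations
sag = a·(cosh(S/(2a)) − 1) = 6.579253·(cosh(0.814074) − 1) = 2.303181
T_max/T_min = cosh(S/(2a)) = 1.350067

a=6.579 sag=2.303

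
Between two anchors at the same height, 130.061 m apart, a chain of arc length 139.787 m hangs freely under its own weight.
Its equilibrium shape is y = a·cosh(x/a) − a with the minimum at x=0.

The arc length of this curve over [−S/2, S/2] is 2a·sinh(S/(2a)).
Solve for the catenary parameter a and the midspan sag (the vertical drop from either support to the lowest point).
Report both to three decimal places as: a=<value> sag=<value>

seed: a₀ = √(S³/(24(L−S))) = √(130.061³/(24·9.726)) = 97.084049
iter 1: u=0.669837  f(a)=+2.205e-01  f'(a)=-2.095e-01  a ← 97.084049 − (+2.205e-01/-2.095e-01) = 98.136755
iter 2: u=0.662652  f(a)=+3.638e-03  f'(a)=-2.026e-01  a ← 98.136755 − (+3.638e-03/-2.026e-01) = 98.154711
iter 3: u=0.662531  f(a)=+1.027e-06  f'(a)=-2.025e-01  a ← 98.154711 − (+1.027e-06/-2.025e-01) = 98.154716
iter 4: u=0.662531  f(a)=+1.137e-13  f'(a)=-2.025e-01  a ← 98.154716 − (+1.137e-13/-2.025e-01) = 98.154716
converged: |Δa| < 1e-12 after 4 iterations
sag = a·(cosh(S/(2a)) − 1) = 98.154716·(cosh(0.662531) − 1) = 22.341963
T_max/T_min = cosh(S/(2a)) = 1.227620

a=98.155 sag=22.342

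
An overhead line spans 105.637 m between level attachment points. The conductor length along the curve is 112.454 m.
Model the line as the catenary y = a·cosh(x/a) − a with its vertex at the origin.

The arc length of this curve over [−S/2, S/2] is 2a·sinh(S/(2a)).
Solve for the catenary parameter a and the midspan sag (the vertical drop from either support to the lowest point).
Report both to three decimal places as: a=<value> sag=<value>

seed: a₀ = √(S³/(24(L−S))) = √(105.637³/(24·6.817)) = 84.883215
iter 1: u=0.622249  f(a)=+1.332e-01  f'(a)=-1.669e-01  a ← 84.883215 − (+1.332e-01/-1.669e-01) = 85.681161
iter 2: u=0.616454  f(a)=+1.902e-03  f'(a)=-1.622e-01  a ← 85.681161 − (+1.902e-03/-1.622e-01) = 85.692885
iter 3: u=0.616370  f(a)=+4.000e-07  f'(a)=-1.621e-01  a ← 85.692885 − (+4.000e-07/-1.621e-01) = 85.692888
iter 4: u=0.616370  f(a)=+0.000e+00  f'(a)=-1.621e-01  a ← 85.692888 − (+0.000e+00/-1.621e-01) = 85.692888
converged: |Δa| < 1e-12 after 4 iterations
sag = a·(cosh(S/(2a)) − 1) = 85.692888·(cosh(0.616370) − 1) = 16.799778
T_max/T_min = cosh(S/(2a)) = 1.196046

a=85.693 sag=16.800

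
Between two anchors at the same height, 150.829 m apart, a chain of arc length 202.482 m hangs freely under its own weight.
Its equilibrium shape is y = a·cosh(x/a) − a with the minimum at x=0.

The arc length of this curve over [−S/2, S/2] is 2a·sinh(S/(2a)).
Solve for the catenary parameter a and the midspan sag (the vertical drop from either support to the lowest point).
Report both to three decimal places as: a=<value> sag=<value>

seed: a₀ = √(S³/(24(L−S))) = √(150.829³/(24·51.653)) = 52.610676
iter 1: u=1.433445  f(a)=+5.574e+00  f'(a)=-2.398e+00  a ← 52.610676 − (+5.574e+00/-2.398e+00) = 54.935241
iter 2: u=1.372789  f(a)=+3.907e-01  f'(a)=-2.072e+00  a ← 54.935241 − (+3.907e-01/-2.072e+00) = 55.123768
iter 3: u=1.368094  f(a)=+2.240e-03  f'(a)=-2.049e+00  a ← 55.123768 − (+2.240e-03/-2.049e+00) = 55.124862
iter 4: u=1.368067  f(a)=+7.453e-08  f'(a)=-2.049e+00  a ← 55.124862 − (+7.453e-08/-2.049e+00) = 55.124862
iter 5: u=1.368067  f(a)=+0.000e+00  f'(a)=-2.049e+00  a ← 55.124862 − (+0.000e+00/-2.049e+00) = 55.124862
converged: |Δa| < 1e-12 after 5 iterations
sag = a·(cosh(S/(2a)) − 1) = 55.124862·(cosh(1.368067) − 1) = 60.150853
T_max/T_min = cosh(S/(2a)) = 2.091175

a=55.125 sag=60.151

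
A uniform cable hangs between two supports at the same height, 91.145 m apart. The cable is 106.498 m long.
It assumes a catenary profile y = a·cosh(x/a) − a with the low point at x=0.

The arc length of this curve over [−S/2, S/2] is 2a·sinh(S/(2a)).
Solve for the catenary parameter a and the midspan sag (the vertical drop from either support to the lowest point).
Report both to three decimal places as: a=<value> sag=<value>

seed: a₀ = √(S³/(24(L−S))) = √(91.145³/(24·15.353)) = 45.331180
iter 1: u=1.005323  f(a)=+7.948e-01  f'(a)=-7.483e-01  a ← 45.331180 − (+7.948e-01/-7.483e-01) = 46.393225
iter 2: u=0.982309  f(a)=+2.879e-02  f'(a)=-6.950e-01  a ← 46.393225 − (+2.879e-02/-6.950e-01) = 46.434646
iter 3: u=0.981433  f(a)=+4.092e-05  f'(a)=-6.930e-01  a ← 46.434646 − (+4.092e-05/-6.930e-01) = 46.434705
iter 4: u=0.981432  f(a)=+8.291e-11  f'(a)=-6.930e-01  a ← 46.434705 − (+8.291e-11/-6.930e-01) = 46.434705
iter 5: u=0.981432  f(a)=+0.000e+00  f'(a)=-6.930e-01  a ← 46.434705 − (+0.000e+00/-6.930e-01) = 46.434705
converged: |Δa| < 1e-12 after 5 iterations
sag = a·(cosh(S/(2a)) − 1) = 46.434705·(cosh(0.981432) − 1) = 24.216819
T_max/T_min = cosh(S/(2a)) = 1.521524

a=46.435 sag=24.217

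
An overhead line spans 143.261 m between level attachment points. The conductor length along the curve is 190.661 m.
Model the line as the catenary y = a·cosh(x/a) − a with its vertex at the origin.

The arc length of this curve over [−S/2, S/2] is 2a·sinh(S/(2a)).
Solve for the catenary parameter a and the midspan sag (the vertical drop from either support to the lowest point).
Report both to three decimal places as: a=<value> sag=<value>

a=53.192 sag=55.975

seed: a₀ = √(S³/(24(L−S))) = √(143.261³/(24·47.400)) = 50.839021
iter 1: u=1.408967  f(a)=+4.934e+00  f'(a)=-2.262e+00  a ← 50.839021 − (+4.934e+00/-2.262e+00) = 53.019948
iter 2: u=1.351010  f(a)=+3.352e-01  f'(a)=-1.964e+00  a ← 53.019948 − (+3.352e-01/-1.964e+00) = 53.190613
iter 3: u=1.346676  f(a)=+1.797e-03  f'(a)=-1.943e+00  a ← 53.190613 − (+1.797e-03/-1.943e+00) = 53.191538
iter 4: u=1.346652  f(a)=+5.227e-08  f'(a)=-1.943e+00  a ← 53.191538 − (+5.227e-08/-1.943e+00) = 53.191538
iter 5: u=1.346652  f(a)=-2.842e-14  f'(a)=-1.943e+00  a ← 53.191538 − (-2.842e-14/-1.943e+00) = 53.191538
converged: |Δa| < 1e-12 after 5 iterations
sag = a·(cosh(S/(2a)) − 1) = 53.191538·(cosh(1.346652) − 1) = 55.974592
T_max/T_min = cosh(S/(2a)) = 2.052321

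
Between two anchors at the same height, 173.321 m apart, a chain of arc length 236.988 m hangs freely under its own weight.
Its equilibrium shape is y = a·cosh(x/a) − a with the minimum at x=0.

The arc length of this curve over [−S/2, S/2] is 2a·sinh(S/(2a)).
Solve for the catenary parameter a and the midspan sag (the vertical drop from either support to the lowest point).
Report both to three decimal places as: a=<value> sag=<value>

seed: a₀ = √(S³/(24(L−S))) = √(173.321³/(24·63.667)) = 58.373262
iter 1: u=1.484592  f(a)=+7.396e+00  f'(a)=-2.702e+00  a ← 58.373262 − (+7.396e+00/-2.702e+00) = 61.110855
iter 2: u=1.418087  f(a)=+5.521e-01  f'(a)=-2.312e+00  a ← 61.110855 − (+5.521e-01/-2.312e+00) = 61.349657
iter 3: u=1.412567  f(a)=+3.625e-03  f'(a)=-2.282e+00  a ← 61.349657 − (+3.625e-03/-2.282e+00) = 61.351246
iter 4: u=1.412530  f(a)=+1.586e-07  f'(a)=-2.282e+00  a ← 61.351246 − (+1.586e-07/-2.282e+00) = 61.351246
iter 5: u=1.412530  f(a)=+8.527e-14  f'(a)=-2.282e+00  a ← 61.351246 − (+8.527e-14/-2.282e+00) = 61.351246
converged: |Δa| < 1e-12 after 5 iterations
sag = a·(cosh(S/(2a)) − 1) = 61.351246·(cosh(1.412530) − 1) = 72.083395
T_max/T_min = cosh(S/(2a)) = 2.174930

a=61.351 sag=72.083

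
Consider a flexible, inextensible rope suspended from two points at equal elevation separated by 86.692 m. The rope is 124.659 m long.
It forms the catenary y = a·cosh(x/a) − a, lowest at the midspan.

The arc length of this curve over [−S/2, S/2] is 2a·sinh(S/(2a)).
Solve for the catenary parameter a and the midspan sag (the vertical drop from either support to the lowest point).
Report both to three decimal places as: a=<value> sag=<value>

seed: a₀ = √(S³/(24(L−S))) = √(86.692³/(24·37.967)) = 26.739900
iter 1: u=1.621023  f(a)=+5.312e+00  f'(a)=-3.659e+00  a ← 26.739900 − (+5.312e+00/-3.659e+00) = 28.191501
iter 2: u=1.537556  f(a)=+4.632e-01  f'(a)=-3.047e+00  a ← 28.191501 − (+4.632e-01/-3.047e+00) = 28.343546
iter 3: u=1.529308  f(a)=+4.266e-03  f'(a)=-2.991e+00  a ← 28.343546 − (+4.266e-03/-2.991e+00) = 28.344972
iter 4: u=1.529231  f(a)=+3.692e-07  f'(a)=-2.990e+00  a ← 28.344972 − (+3.692e-07/-2.990e+00) = 28.344972
iter 5: u=1.529231  f(a)=-1.421e-14  f'(a)=-2.990e+00  a ← 28.344972 − (-1.421e-14/-2.990e+00) = 28.344972
converged: |Δa| < 1e-12 after 5 iterations
sag = a·(cosh(S/(2a)) − 1) = 28.344972·(cosh(1.529231) − 1) = 40.126949
T_max/T_min = cosh(S/(2a)) = 2.415664

a=28.345 sag=40.127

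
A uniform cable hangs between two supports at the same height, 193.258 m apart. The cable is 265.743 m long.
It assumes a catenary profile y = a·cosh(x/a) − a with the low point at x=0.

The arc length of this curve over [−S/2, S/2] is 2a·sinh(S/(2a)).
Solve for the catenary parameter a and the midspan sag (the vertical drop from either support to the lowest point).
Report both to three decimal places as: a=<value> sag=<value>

a=67.764 sag=81.390

seed: a₀ = √(S³/(24(L−S))) = √(193.258³/(24·72.485)) = 64.413445
iter 1: u=1.500137  f(a)=+8.607e+00  f'(a)=-2.800e+00  a ← 64.413445 − (+8.607e+00/-2.800e+00) = 67.487875
iter 2: u=1.431798  f(a)=+6.546e-01  f'(a)=-2.389e+00  a ← 67.487875 − (+6.546e-01/-2.389e+00) = 67.761931
iter 3: u=1.426007  f(a)=+4.475e-03  f'(a)=-2.356e+00  a ← 67.761931 − (+4.475e-03/-2.356e+00) = 67.763830
iter 4: u=1.425967  f(a)=+2.123e-07  f'(a)=-2.356e+00  a ← 67.763830 − (+2.123e-07/-2.356e+00) = 67.763830
iter 5: u=1.425967  f(a)=+0.000e+00  f'(a)=-2.356e+00  a ← 67.763830 − (+0.000e+00/-2.356e+00) = 67.763830
converged: |Δa| < 1e-12 after 5 iterations
sag = a·(cosh(S/(2a)) − 1) = 67.763830·(cosh(1.425967) − 1) = 81.389689
T_max/T_min = cosh(S/(2a)) = 2.201079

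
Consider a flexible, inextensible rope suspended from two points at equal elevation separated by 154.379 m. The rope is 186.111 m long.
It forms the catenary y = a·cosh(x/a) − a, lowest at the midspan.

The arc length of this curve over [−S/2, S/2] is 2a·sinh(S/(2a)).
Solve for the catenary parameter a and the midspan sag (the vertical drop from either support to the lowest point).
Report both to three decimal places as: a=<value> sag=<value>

seed: a₀ = √(S³/(24(L−S))) = √(154.379³/(24·31.732)) = 69.506912
iter 1: u=1.110530  f(a)=+2.015e+00  f'(a)=-1.031e+00  a ← 69.506912 − (+2.015e+00/-1.031e+00) = 71.461980
iter 2: u=1.080148  f(a)=+8.815e-02  f'(a)=-9.423e-01  a ← 71.461980 − (+8.815e-02/-9.423e-01) = 71.555525
iter 3: u=1.078736  f(a)=+1.858e-04  f'(a)=-9.384e-01  a ← 71.555525 − (+1.858e-04/-9.384e-01) = 71.555723
iter 4: u=1.078733  f(a)=+8.288e-10  f'(a)=-9.384e-01  a ← 71.555723 − (+8.288e-10/-9.384e-01) = 71.555723
iter 5: u=1.078733  f(a)=+0.000e+00  f'(a)=-9.384e-01  a ← 71.555723 − (+0.000e+00/-9.384e-01) = 71.555723
converged: |Δa| < 1e-12 after 5 iterations
sag = a·(cosh(S/(2a)) − 1) = 71.555723·(cosh(1.078733) − 1) = 45.830595
T_max/T_min = cosh(S/(2a)) = 1.640488

a=71.556 sag=45.831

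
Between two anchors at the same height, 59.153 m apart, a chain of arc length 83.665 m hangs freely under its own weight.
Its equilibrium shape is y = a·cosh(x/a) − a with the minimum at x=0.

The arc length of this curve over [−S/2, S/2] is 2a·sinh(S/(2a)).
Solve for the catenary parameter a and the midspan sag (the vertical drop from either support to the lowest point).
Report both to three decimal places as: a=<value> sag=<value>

seed: a₀ = √(S³/(24(L−S))) = √(59.153³/(24·24.512)) = 18.757293
iter 1: u=1.576800  f(a)=+3.234e+00  f'(a)=-3.324e+00  a ← 18.757293 − (+3.234e+00/-3.324e+00) = 19.730251
iter 2: u=1.499043  f(a)=+2.687e-01  f'(a)=-2.793e+00  a ← 19.730251 − (+2.687e-01/-2.793e+00) = 19.826458
iter 3: u=1.491769  f(a)=+2.225e-03  f'(a)=-2.746e+00  a ← 19.826458 − (+2.225e-03/-2.746e+00) = 19.827268
iter 4: u=1.491708  f(a)=+1.555e-07  f'(a)=-2.746e+00  a ← 19.827268 − (+1.555e-07/-2.746e+00) = 19.827268
iter 5: u=1.491708  f(a)=+2.842e-14  f'(a)=-2.746e+00  a ← 19.827268 − (+2.842e-14/-2.746e+00) = 19.827268
converged: |Δa| < 1e-12 after 5 iterations
sag = a·(cosh(S/(2a)) − 1) = 19.827268·(cosh(1.491708) − 1) = 26.466129
T_max/T_min = cosh(S/(2a)) = 2.334835

a=19.827 sag=26.466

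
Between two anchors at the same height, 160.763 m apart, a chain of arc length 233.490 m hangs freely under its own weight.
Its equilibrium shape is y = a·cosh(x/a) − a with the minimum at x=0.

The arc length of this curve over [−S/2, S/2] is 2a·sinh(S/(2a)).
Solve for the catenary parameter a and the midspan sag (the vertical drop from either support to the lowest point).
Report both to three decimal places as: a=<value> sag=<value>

seed: a₀ = √(S³/(24(L−S))) = √(160.763³/(24·72.727)) = 48.789425
iter 1: u=1.647519  f(a)=+1.053e+01  f'(a)=-3.873e+00  a ← 48.789425 − (+1.053e+01/-3.873e+00) = 51.508968
iter 2: u=1.560534  f(a)=+9.448e-01  f'(a)=-3.207e+00  a ← 51.508968 − (+9.448e-01/-3.207e+00) = 51.803605
iter 3: u=1.551658  f(a)=+9.257e-03  f'(a)=-3.144e+00  a ← 51.803605 − (+9.257e-03/-3.144e+00) = 51.806550
iter 4: u=1.551570  f(a)=+9.079e-07  f'(a)=-3.144e+00  a ← 51.806550 − (+9.079e-07/-3.144e+00) = 51.806550
iter 5: u=1.551570  f(a)=+0.000e+00  f'(a)=-3.144e+00  a ← 51.806550 − (+0.000e+00/-3.144e+00) = 51.806550
converged: |Δa| < 1e-12 after 5 iterations
sag = a·(cosh(S/(2a)) − 1) = 51.806550·(cosh(1.551570) − 1) = 75.917033
T_max/T_min = cosh(S/(2a)) = 2.465394

a=51.807 sag=75.917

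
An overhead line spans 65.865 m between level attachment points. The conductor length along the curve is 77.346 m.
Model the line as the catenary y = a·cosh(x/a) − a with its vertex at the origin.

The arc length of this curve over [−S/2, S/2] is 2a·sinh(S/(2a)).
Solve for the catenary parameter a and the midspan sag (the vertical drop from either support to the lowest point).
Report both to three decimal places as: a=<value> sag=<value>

a=33.012 sag=17.835

seed: a₀ = √(S³/(24(L−S))) = √(65.865³/(24·11.481)) = 32.202276
iter 1: u=1.022676  f(a)=+6.155e-01  f'(a)=-7.905e-01  a ← 32.202276 − (+6.155e-01/-7.905e-01) = 32.980987
iter 2: u=0.998530  f(a)=+2.304e-02  f'(a)=-7.323e-01  a ← 32.980987 − (+2.304e-02/-7.323e-01) = 33.012443
iter 3: u=0.997578  f(a)=+3.504e-05  f'(a)=-7.301e-01  a ← 33.012443 − (+3.504e-05/-7.301e-01) = 33.012491
iter 4: u=0.997577  f(a)=+8.133e-11  f'(a)=-7.301e-01  a ← 33.012491 − (+8.133e-11/-7.301e-01) = 33.012491
iter 5: u=0.997577  f(a)=+2.842e-14  f'(a)=-7.301e-01  a ← 33.012491 − (+2.842e-14/-7.301e-01) = 33.012491
converged: |Δa| < 1e-12 after 5 iterations
sag = a·(cosh(S/(2a)) − 1) = 33.012491·(cosh(0.997577) − 1) = 17.834588
T_max/T_min = cosh(S/(2a)) = 1.540238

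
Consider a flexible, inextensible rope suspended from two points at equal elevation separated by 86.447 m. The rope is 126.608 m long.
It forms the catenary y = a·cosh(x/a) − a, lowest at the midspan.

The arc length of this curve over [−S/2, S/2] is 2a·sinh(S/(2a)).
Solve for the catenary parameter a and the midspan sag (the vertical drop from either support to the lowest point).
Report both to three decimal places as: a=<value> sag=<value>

seed: a₀ = √(S³/(24(L−S))) = √(86.447³/(24·40.161)) = 25.889103
iter 1: u=1.669563  f(a)=+5.984e+00  f'(a)=-4.058e+00  a ← 25.889103 − (+5.984e+00/-4.058e+00) = 27.363599
iter 2: u=1.579599  f(a)=+5.493e-01  f'(a)=-3.344e+00  a ← 27.363599 − (+5.493e-01/-3.344e+00) = 27.527832
iter 3: u=1.570174  f(a)=+5.661e-03  f'(a)=-3.276e+00  a ← 27.527832 − (+5.661e-03/-3.276e+00) = 27.529561
iter 4: u=1.570076  f(a)=+6.151e-07  f'(a)=-3.275e+00  a ← 27.529561 − (+6.151e-07/-3.275e+00) = 27.529561
iter 5: u=1.570076  f(a)=+2.842e-14  f'(a)=-3.275e+00  a ← 27.529561 − (+2.842e-14/-3.275e+00) = 27.529561
converged: |Δa| < 1e-12 after 5 iterations
sag = a·(cosh(S/(2a)) − 1) = 27.529561·(cosh(1.570076) − 1) = 41.501397
T_max/T_min = cosh(S/(2a)) = 2.507521

a=27.530 sag=41.501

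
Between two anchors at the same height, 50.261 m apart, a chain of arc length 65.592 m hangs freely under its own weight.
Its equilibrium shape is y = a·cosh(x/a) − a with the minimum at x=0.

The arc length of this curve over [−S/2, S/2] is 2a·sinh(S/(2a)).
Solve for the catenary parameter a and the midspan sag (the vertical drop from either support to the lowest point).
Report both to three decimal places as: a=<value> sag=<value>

seed: a₀ = √(S³/(24(L−S))) = √(50.261³/(24·15.331)) = 18.576155
iter 1: u=1.352836  f(a)=+1.466e+00  f'(a)=-1.973e+00  a ← 18.576155 − (+1.466e+00/-1.973e+00) = 19.318948
iter 2: u=1.300821  f(a)=+9.249e-02  f'(a)=-1.731e+00  a ← 19.318948 − (+9.249e-02/-1.731e+00) = 19.372374
iter 3: u=1.297234  f(a)=+4.233e-04  f'(a)=-1.715e+00  a ← 19.372374 − (+4.233e-04/-1.715e+00) = 19.372621
iter 4: u=1.297217  f(a)=+8.953e-09  f'(a)=-1.715e+00  a ← 19.372621 − (+8.953e-09/-1.715e+00) = 19.372621
iter 5: u=1.297217  f(a)=-1.421e-14  f'(a)=-1.715e+00  a ← 19.372621 − (-1.421e-14/-1.715e+00) = 19.372621
converged: |Δa| < 1e-12 after 5 iterations
sag = a·(cosh(S/(2a)) − 1) = 19.372621·(cosh(1.297217) − 1) = 18.717746
T_max/T_min = cosh(S/(2a)) = 1.966196

a=19.373 sag=18.718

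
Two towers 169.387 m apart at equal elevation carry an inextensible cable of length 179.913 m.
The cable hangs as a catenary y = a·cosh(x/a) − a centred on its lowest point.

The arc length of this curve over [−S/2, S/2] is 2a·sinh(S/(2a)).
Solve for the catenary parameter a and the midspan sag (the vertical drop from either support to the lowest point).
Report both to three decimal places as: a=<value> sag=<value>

seed: a₀ = √(S³/(24(L−S))) = √(169.387³/(24·10.526)) = 138.702028
iter 1: u=0.610615  f(a)=+1.980e-01  f'(a)=-1.575e-01  a ← 138.702028 − (+1.980e-01/-1.575e-01) = 139.958950
iter 2: u=0.605131  f(a)=+2.723e-03  f'(a)=-1.532e-01  a ← 139.958950 − (+2.723e-03/-1.532e-01) = 139.976726
iter 3: u=0.605054  f(a)=+5.313e-07  f'(a)=-1.531e-01  a ← 139.976726 − (+5.313e-07/-1.531e-01) = 139.976729
iter 4: u=0.605054  f(a)=+2.842e-14  f'(a)=-1.531e-01  a ← 139.976729 − (+2.842e-14/-1.531e-01) = 139.976729
converged: |Δa| < 1e-12 after 4 iterations
sag = a·(cosh(S/(2a)) − 1) = 139.976729·(cosh(0.605054) − 1) = 26.413344
T_max/T_min = cosh(S/(2a)) = 1.188698

a=139.977 sag=26.413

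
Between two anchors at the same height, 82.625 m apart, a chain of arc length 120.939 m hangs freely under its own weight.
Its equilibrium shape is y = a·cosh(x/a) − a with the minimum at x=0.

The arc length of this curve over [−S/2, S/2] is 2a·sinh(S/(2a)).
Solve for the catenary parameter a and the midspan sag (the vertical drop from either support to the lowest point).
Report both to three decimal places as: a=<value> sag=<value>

seed: a₀ = √(S³/(24(L−S))) = √(82.625³/(24·38.314)) = 24.767538
iter 1: u=1.668010  f(a)=+5.697e+00  f'(a)=-4.045e+00  a ← 24.767538 − (+5.697e+00/-4.045e+00) = 26.176034
iter 2: u=1.578257  f(a)=+5.221e-01  f'(a)=-3.335e+00  a ← 26.176034 − (+5.221e-01/-3.335e+00) = 26.332613
iter 3: u=1.568872  f(a)=+5.362e-03  f'(a)=-3.266e+00  a ← 26.332613 − (+5.362e-03/-3.266e+00) = 26.334255
iter 4: u=1.568774  f(a)=+5.785e-07  f'(a)=-3.266e+00  a ← 26.334255 − (+5.785e-07/-3.266e+00) = 26.334255
iter 5: u=1.568774  f(a)=+0.000e+00  f'(a)=-3.266e+00  a ← 26.334255 − (+0.000e+00/-3.266e+00) = 26.334255
converged: |Δa| < 1e-12 after 5 iterations
sag = a·(cosh(S/(2a)) − 1) = 26.334255·(cosh(1.568774) − 1) = 39.620680
T_max/T_min = cosh(S/(2a)) = 2.504530

a=26.334 sag=39.621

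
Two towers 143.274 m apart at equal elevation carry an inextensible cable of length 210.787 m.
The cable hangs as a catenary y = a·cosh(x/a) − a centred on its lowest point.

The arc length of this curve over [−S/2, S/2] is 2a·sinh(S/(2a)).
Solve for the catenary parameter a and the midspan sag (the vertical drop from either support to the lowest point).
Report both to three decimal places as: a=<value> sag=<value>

a=45.339 sag=69.393

seed: a₀ = √(S³/(24(L−S))) = √(143.274³/(24·67.513)) = 42.604135
iter 1: u=1.681456  f(a)=+1.021e+01  f'(a)=-4.161e+00  a ← 42.604135 − (+1.021e+01/-4.161e+00) = 45.058577
iter 2: u=1.589864  f(a)=+9.490e-01  f'(a)=-3.420e+00  a ← 45.058577 − (+9.490e-01/-3.420e+00) = 45.336034
iter 3: u=1.580134  f(a)=+1.005e-02  f'(a)=-3.348e+00  a ← 45.336034 − (+1.005e-02/-3.348e+00) = 45.339036
iter 4: u=1.580029  f(a)=+1.153e-06  f'(a)=-3.348e+00  a ← 45.339036 − (+1.153e-06/-3.348e+00) = 45.339036
iter 5: u=1.580029  f(a)=+0.000e+00  f'(a)=-3.348e+00  a ← 45.339036 − (+0.000e+00/-3.348e+00) = 45.339036
converged: |Δa| < 1e-12 after 5 iterations
sag = a·(cosh(S/(2a)) − 1) = 45.339036·(cosh(1.580029) − 1) = 69.392904
T_max/T_min = cosh(S/(2a)) = 2.530533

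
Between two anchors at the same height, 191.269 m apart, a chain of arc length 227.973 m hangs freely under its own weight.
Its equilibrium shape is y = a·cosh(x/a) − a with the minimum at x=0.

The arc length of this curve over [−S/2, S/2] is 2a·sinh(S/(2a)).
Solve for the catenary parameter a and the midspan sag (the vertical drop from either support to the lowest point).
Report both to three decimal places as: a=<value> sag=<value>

seed: a₀ = √(S³/(24(L−S))) = √(191.269³/(24·36.704)) = 89.126030
iter 1: u=1.073025  f(a)=+2.172e+00  f'(a)=-9.225e-01  a ← 89.126030 − (+2.172e+00/-9.225e-01) = 91.480477
iter 2: u=1.045409  f(a)=+8.904e-02  f'(a)=-8.482e-01  a ← 91.480477 − (+8.904e-02/-8.482e-01) = 91.585447
iter 3: u=1.044211  f(a)=+1.638e-04  f'(a)=-8.451e-01  a ← 91.585447 − (+1.638e-04/-8.451e-01) = 91.585641
iter 4: u=1.044208  f(a)=+5.568e-10  f'(a)=-8.451e-01  a ← 91.585641 − (+5.568e-10/-8.451e-01) = 91.585641
iter 5: u=1.044208  f(a)=+0.000e+00  f'(a)=-8.451e-01  a ← 91.585641 − (+0.000e+00/-8.451e-01) = 91.585641
converged: |Δa| < 1e-12 after 5 iterations
sag = a·(cosh(S/(2a)) − 1) = 91.585641·(cosh(1.044208) − 1) = 54.636286
T_max/T_min = cosh(S/(2a)) = 1.596560

a=91.586 sag=54.636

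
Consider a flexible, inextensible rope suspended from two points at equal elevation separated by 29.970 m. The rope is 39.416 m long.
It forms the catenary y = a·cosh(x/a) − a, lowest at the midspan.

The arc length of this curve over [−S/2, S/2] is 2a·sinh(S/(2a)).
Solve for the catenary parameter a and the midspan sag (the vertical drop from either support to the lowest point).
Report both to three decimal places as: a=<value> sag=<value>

a=11.379 sag=11.378

seed: a₀ = √(S³/(24(L−S))) = √(29.970³/(24·9.446)) = 10.896839
iter 1: u=1.375169  f(a)=+9.345e-01  f'(a)=-2.085e+00  a ← 10.896839 − (+9.345e-01/-2.085e+00) = 11.345123
iter 2: u=1.320832  f(a)=+6.076e-02  f'(a)=-1.821e+00  a ← 11.345123 − (+6.076e-02/-1.821e+00) = 11.378479
iter 3: u=1.316960  f(a)=+2.964e-04  f'(a)=-1.804e+00  a ← 11.378479 − (+2.964e-04/-1.804e+00) = 11.378643
iter 4: u=1.316941  f(a)=+7.127e-09  f'(a)=-1.804e+00  a ← 11.378643 − (+7.127e-09/-1.804e+00) = 11.378643
iter 5: u=1.316941  f(a)=-7.105e-15  f'(a)=-1.804e+00  a ← 11.378643 − (-7.105e-15/-1.804e+00) = 11.378643
converged: |Δa| < 1e-12 after 5 iterations
sag = a·(cosh(S/(2a)) − 1) = 11.378643·(cosh(1.316941) − 1) = 11.378307
T_max/T_min = cosh(S/(2a)) = 1.999970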